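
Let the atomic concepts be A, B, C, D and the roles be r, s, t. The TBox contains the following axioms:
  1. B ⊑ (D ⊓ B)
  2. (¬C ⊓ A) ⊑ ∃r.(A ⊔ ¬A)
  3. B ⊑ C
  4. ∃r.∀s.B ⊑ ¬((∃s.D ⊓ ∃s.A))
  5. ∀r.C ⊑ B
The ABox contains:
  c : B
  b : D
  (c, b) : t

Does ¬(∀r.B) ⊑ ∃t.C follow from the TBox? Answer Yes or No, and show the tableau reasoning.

1. ¬(∀r.B) ⊑ ∃t.C  ⇔  (∃r.¬B ⊓ ∀t.¬C) unsat w.r.t. T
   open: L(x₀) ⊇ {C, ¬B, ∀r.∃s.¬B, ∀t.¬C, ∃r.¬B, …} (+ ∃-successors)
2. Hence ¬(∀r.B) ⊑ ∃t.C: not entailed.

No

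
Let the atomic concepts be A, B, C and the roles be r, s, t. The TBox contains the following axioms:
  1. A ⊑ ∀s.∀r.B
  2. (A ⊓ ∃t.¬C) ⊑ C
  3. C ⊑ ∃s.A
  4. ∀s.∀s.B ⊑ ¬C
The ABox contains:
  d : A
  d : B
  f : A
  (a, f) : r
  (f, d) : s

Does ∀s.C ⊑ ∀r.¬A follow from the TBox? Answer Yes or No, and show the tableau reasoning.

No

1. ∀s.C ⊑ ∀r.¬A  ⇔  (∀s.C ⊓ ∃r.A) unsat w.r.t. T
   open: L(x₀) ⊇ {¬A, ¬C, ∀s.C, ∃r.A} (+ ∃-successors)
2. Hence ∀s.C ⊑ ∀r.¬A: not entailed.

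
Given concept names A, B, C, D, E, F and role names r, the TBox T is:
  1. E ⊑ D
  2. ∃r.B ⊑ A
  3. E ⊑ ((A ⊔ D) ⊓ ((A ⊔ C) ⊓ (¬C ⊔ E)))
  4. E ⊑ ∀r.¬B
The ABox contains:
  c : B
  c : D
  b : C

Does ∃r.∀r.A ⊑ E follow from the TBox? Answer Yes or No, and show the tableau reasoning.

1. ∃r.∀r.A ⊑ E  ⇔  (∃r.∀r.A ⊓ ¬E) unsat w.r.t. T
   open: L(x₀) ⊇ {¬E, ∀r.¬B, ∃r.∀r.A} (+ ∃-successors)
2. Hence ∃r.∀r.A ⊑ E: not entailed.

No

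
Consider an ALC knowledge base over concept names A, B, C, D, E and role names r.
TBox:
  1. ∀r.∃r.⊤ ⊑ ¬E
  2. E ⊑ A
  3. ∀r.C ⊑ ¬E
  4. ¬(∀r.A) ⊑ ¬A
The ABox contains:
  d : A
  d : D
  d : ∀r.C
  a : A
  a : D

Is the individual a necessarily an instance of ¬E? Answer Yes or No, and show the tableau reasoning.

1. a : ¬E?  L(a) = {A, D} ∪ {E}
   open: L(a) ⊇ {A, D, E, ∀r.A, ∃r.¬C, …} (+ ∃-successors) — a ∉ ¬E possible
2. Hence a : ¬E: not entailed.

No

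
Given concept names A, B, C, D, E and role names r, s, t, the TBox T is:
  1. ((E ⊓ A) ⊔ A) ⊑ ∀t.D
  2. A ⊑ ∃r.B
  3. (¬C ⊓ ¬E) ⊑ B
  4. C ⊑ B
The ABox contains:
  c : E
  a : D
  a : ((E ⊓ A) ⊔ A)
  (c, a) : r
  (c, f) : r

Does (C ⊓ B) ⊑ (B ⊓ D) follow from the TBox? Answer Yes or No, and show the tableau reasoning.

No

1. (C ⊓ B) ⊑ (B ⊓ D)  ⇔  ((C ⊓ B) ⊓ (¬B ⊔ ¬D)) unsat w.r.t. T
   open: L(x₀) ⊇ {B, C, ¬A, ¬D}
2. Hence (C ⊓ B) ⊑ (B ⊓ D): not entailed.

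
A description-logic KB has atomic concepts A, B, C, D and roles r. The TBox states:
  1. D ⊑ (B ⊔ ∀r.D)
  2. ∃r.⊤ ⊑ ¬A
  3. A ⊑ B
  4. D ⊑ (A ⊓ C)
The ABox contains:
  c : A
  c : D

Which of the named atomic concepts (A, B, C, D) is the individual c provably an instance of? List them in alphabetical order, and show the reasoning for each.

1. c : A?  L(c) = {A, D} ∪ {¬A}
   clash {A, ¬A} at c — c ∈ A
2. c : B?  L(c) = {A, D} ∪ {¬B}
   clash {B, ¬B} at c — c ∈ B
3. c : C?  L(c) = {A, D} ∪ {¬C}
   clash {C, ¬C} at c — c ∈ C
4. c : D?  L(c) = {A, D} ∪ {¬D}
   clash {D, ¬D} at c — c ∈ D
5. Entailed for c: {A, B, C, D}

{A, B, C, D}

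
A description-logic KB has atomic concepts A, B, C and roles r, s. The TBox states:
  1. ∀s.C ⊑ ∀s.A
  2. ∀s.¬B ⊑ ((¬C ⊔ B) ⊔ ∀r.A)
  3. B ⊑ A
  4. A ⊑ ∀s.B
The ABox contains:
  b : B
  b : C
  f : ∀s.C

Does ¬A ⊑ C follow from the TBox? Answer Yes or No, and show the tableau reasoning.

No

1. ¬A ⊑ C  ⇔  (¬A ⊓ ¬C) unsat w.r.t. T
   open: L(x₀) ⊇ {¬A, ¬B, ¬C, ∃s.B, ∃s.¬C} (+ ∃-successors)
2. Hence ¬A ⊑ C: not entailed.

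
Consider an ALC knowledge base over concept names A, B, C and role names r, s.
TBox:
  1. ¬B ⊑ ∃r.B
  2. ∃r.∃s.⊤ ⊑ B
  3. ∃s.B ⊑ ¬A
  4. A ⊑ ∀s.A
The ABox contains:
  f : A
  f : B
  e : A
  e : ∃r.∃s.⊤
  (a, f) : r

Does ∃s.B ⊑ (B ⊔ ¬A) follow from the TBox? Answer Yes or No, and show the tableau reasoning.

1. ∃s.B ⊑ (B ⊔ ¬A)  ⇔  (∃s.B ⊓ (¬B ⊓ A)) unsat w.r.t. T
   all branches close; clash {B, ¬B} at x₀
2. Hence ∃s.B ⊑ (B ⊔ ¬A): entailed.

Yes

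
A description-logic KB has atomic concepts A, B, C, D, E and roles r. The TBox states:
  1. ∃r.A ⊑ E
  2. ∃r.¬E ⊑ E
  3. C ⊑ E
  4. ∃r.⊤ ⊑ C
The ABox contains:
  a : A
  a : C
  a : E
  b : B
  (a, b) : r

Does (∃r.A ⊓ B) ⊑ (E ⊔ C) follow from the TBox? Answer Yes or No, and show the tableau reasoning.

1. (∃r.A ⊓ B) ⊑ (E ⊔ C)  ⇔  ((∃r.A ⊓ B) ⊓ (¬E ⊓ ¬C)) unsat w.r.t. T
   all branches close; clash {E, ¬E} at x₀
2. Hence (∃r.A ⊓ B) ⊑ (E ⊔ C): entailed.

Yes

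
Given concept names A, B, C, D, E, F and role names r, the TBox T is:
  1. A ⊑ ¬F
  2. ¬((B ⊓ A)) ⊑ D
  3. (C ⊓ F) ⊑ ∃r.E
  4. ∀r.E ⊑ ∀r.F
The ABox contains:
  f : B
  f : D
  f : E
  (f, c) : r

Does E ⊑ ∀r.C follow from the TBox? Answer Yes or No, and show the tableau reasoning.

1. E ⊑ ∀r.C  ⇔  (E ⊓ ∃r.¬C) unsat w.r.t. T
   open: L(x₀) ⊇ {A, B, E, ¬F, ∃r.¬C, …} (+ ∃-successors)
2. Hence E ⊑ ∀r.C: not entailed.

No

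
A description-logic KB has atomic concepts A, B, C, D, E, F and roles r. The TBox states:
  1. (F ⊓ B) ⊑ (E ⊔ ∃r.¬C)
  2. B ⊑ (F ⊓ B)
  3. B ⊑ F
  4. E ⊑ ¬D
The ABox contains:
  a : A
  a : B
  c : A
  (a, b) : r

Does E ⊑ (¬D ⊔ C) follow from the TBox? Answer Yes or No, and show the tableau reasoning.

Yes

1. E ⊑ (¬D ⊔ C)  ⇔  (E ⊓ (D ⊓ ¬C)) unsat w.r.t. T
   all branches close; clash {D, ¬D} at x₀
2. Hence E ⊑ (¬D ⊔ C): entailed.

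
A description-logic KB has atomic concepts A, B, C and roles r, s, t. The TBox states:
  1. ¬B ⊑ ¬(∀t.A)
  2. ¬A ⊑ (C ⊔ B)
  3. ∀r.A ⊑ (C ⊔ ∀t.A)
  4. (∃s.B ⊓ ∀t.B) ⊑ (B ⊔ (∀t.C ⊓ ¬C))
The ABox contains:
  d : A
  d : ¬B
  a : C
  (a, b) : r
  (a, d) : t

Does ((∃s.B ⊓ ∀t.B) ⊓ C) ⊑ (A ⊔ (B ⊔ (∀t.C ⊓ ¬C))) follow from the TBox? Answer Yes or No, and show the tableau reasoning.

Yes

1. ((∃s.B ⊓ ∀t.B) ⊓ C) ⊑ (A ⊔ (B ⊔ (∀t.C ⊓ ¬C)))  ⇔  (((∃s.B ⊓ ∀t.B) ⊓ C) ⊓ (¬A ⊓ (¬B ⊓ (∃t.¬C ⊔ C)))) unsat w.r.t. T
   all branches close; clash {C, ¬C} at x₀
2. Hence ((∃s.B ⊓ ∀t.B) ⊓ C) ⊑ (A ⊔ (B ⊔ (∀t.C ⊓ ¬C))): entailed.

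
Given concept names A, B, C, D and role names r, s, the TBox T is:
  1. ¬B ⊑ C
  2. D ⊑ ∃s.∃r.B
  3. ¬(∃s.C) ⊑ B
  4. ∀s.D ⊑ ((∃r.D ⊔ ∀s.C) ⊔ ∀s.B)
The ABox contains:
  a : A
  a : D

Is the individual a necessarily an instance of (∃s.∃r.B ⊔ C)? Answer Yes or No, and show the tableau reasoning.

1. a : (∃s.∃r.B ⊔ C)?  L(a) = {A, D} ∪ {(∀s.∀r.¬B ⊓ ¬C)}
   clash {C, ¬C} at a — a ∈ (∃s.∃r.B ⊔ C)
2. Hence a : (∃s.∃r.B ⊔ C): entailed.

Yes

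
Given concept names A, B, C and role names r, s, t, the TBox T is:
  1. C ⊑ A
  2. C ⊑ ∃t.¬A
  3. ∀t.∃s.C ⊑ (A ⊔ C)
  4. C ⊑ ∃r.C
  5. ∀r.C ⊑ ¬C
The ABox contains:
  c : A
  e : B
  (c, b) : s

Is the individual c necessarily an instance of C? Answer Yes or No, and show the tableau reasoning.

1. c : C?  L(c) = {A} ∪ {¬C}
   open: L(c) ⊇ {A, ¬C, ∃t.∀s.¬C} (+ ∃-successors) — c ∉ C possible
2. Hence c : C: not entailed.

No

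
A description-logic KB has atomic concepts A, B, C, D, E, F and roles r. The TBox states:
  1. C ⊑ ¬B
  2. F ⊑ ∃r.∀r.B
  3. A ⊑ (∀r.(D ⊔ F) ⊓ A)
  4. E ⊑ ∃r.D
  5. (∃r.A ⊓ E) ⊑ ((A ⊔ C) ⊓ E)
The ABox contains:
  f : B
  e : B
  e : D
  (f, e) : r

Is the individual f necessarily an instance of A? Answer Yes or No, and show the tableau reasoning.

1. f : A?  L(f) = {B} ∪ {¬A}
   open: L(f) ⊇ {B, ¬A, ¬C, ¬E, ¬F} — f ∉ A possible
2. Hence f : A: not entailed.

No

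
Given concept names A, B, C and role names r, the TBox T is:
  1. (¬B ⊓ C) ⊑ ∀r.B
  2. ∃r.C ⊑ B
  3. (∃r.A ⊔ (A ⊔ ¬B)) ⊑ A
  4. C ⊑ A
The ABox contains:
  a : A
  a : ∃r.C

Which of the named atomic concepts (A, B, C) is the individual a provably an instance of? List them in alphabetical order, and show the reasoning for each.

1. a : A?  L(a) = {A, ∃r.C} ∪ {¬A}
   clash {A, ¬A} at a — a ∈ A
2. a : B?  L(a) = {A, ∃r.C} ∪ {¬B}
   clash {B, ¬B} at a — a ∈ B
3. a : C?  L(a) = {A, ∃r.C} ∪ {¬C}
   apply at a: ∃r.C⊑B
   open: L(a) ⊇ {A, B, ¬C, ∃r.C} (+ ∃-successors) — a ∉ C possible
4. Entailed for a: {A, B}

{A, B}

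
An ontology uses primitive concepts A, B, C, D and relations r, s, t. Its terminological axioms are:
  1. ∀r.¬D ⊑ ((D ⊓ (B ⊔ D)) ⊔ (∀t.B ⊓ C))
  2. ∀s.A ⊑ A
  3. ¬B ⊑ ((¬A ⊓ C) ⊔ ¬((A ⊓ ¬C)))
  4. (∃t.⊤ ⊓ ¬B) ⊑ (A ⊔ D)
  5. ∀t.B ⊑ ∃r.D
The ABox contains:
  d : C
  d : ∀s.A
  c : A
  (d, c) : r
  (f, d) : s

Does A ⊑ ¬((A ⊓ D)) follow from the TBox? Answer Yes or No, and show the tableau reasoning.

No

1. A ⊑ ¬((A ⊓ D))  ⇔  (A ⊓ (A ⊓ D)) unsat w.r.t. T
   open: L(x₀) ⊇ {A, B, D, ∀t.⊥, ∃r.D} (+ ∃-successors)
2. Hence A ⊑ ¬((A ⊓ D)): not entailed.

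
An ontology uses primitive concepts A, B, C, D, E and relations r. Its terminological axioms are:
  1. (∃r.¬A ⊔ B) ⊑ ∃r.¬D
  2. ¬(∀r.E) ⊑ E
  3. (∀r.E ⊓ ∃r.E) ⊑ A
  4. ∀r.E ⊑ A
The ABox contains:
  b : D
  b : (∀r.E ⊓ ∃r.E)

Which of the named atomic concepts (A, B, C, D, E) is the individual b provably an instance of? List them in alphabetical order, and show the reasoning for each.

1. b : A?  L(b) = {D, (∀r.E ⊓ ∃r.E)} ∪ {¬A}
   clash {A, ¬A} at b — b ∈ A
2. b : B?  L(b) = {D, (∀r.E ⊓ ∃r.E)} ∪ {¬B}
   apply at b: (∀r.E ⊓ ∃r.E)⊑A; ∀r.E⊑A
   open: L(b) ⊇ {A, D, ¬B, ∀r.A, ∀r.E, …} (+ ∃-successors) — b ∉ B possible
3. b : C?  L(b) = {D, (∀r.E ⊓ ∃r.E)} ∪ {¬C}
   apply at b: (∀r.E ⊓ ∃r.E)⊑A; ∀r.E⊑A
   open: L(b) ⊇ {A, D, ¬B, ¬C, ∀r.A, …} (+ ∃-successors) — b ∉ C possible
4. b : D?  L(b) = {D, (∀r.E ⊓ ∃r.E)} ∪ {¬D}
   clash {D, ¬D} at b — b ∈ D
5. b : E?  L(b) = {D, (∀r.E ⊓ ∃r.E)} ∪ {¬E}
   apply at b: (∀r.E ⊓ ∃r.E)⊑A; ∀r.E⊑A
   open: L(b) ⊇ {A, D, ¬B, ¬E, ∀r.A, …} (+ ∃-successors) — b ∉ E possible
6. Entailed for b: {A, D}

{A, D}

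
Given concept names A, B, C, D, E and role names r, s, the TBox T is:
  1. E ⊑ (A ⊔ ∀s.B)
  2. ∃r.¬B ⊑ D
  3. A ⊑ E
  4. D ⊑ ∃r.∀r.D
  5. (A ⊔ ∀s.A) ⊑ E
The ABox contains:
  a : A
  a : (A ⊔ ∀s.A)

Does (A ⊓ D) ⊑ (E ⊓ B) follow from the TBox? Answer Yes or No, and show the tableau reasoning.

1. (A ⊓ D) ⊑ (E ⊓ B)  ⇔  ((A ⊓ D) ⊓ (¬E ⊔ ¬B)) unsat w.r.t. T
   apply at x₀: A⊑E; D⊑∃r.∀r.D
   open: L(x₀) ⊇ {A, D, E, ¬B, ∃r.∀r.D} (+ ∃-successors)
2. Hence (A ⊓ D) ⊑ (E ⊓ B): not entailed.

No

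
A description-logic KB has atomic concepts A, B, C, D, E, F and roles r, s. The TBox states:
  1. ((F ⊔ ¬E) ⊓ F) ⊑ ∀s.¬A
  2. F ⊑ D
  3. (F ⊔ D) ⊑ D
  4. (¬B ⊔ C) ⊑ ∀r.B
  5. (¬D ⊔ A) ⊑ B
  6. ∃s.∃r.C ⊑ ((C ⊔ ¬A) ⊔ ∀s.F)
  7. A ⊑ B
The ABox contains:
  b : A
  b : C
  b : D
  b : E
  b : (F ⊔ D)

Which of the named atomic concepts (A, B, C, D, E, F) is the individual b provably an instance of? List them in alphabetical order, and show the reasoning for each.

1. b : A?  L(b) = {A, C, D, E, (F ⊔ D)} ∪ {¬A}
   clash {A, ¬A} at b — b ∈ A
2. b : B?  L(b) = {A, C, D, E, (F ⊔ D)} ∪ {¬B}
   clash {B, ¬B} at b — b ∈ B
3. b : C?  L(b) = {A, C, D, E, (F ⊔ D)} ∪ {¬C}
   clash {C, ¬C} at b — b ∈ C
4. b : D?  L(b) = {A, C, D, E, (F ⊔ D)} ∪ {¬D}
   clash {D, ¬D} at b — b ∈ D
5. b : E?  L(b) = {A, C, D, E, (F ⊔ D)} ∪ {¬E}
   clash {E, ¬E} at b — b ∈ E
6. b : F?  L(b) = {A, C, D, E, (F ⊔ D)} ∪ {¬F}
   apply at b: A⊑B
   open: L(b) ⊇ {A, B, C, D, E, …} — b ∉ F possible
7. Entailed for b: {A, B, C, D, E}

{A, B, C, D, E}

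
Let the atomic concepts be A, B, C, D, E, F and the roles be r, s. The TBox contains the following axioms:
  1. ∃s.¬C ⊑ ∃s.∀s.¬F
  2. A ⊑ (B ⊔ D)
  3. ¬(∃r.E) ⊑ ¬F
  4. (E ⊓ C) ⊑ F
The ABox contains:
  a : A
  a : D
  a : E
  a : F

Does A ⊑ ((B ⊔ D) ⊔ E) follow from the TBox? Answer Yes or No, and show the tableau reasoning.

Yes

1. A ⊑ ((B ⊔ D) ⊔ E)  ⇔  (A ⊓ ((¬B ⊓ ¬D) ⊓ ¬E)) unsat w.r.t. T
   all branches close; clash {D, ¬D} at x₀
2. Hence A ⊑ ((B ⊔ D) ⊔ E): entailed.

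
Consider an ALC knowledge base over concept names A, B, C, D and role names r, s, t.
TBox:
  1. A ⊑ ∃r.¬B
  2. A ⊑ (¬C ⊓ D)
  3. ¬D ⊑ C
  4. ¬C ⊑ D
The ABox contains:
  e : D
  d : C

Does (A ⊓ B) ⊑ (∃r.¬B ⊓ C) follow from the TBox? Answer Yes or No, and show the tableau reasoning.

1. (A ⊓ B) ⊑ (∃r.¬B ⊓ C)  ⇔  ((A ⊓ B) ⊓ (∀r.B ⊔ ¬C)) unsat w.r.t. T
   apply at x₀: A⊑∃r.¬B; A⊑(¬C ⊓ D)
   open: L(x₀) ⊇ {A, B, D, ¬C, ∃r.¬B} (+ ∃-successors)
2. Hence (A ⊓ B) ⊑ (∃r.¬B ⊓ C): not entailed.

No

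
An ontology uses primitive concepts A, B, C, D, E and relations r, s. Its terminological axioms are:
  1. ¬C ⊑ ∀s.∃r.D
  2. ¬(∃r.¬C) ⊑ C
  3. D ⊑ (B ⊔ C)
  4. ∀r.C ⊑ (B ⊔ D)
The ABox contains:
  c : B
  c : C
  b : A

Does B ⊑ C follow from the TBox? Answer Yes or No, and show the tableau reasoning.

No

1. B ⊑ C  ⇔  (B ⊓ ¬C) unsat w.r.t. T
   apply at x₀: ¬C⊑∀s.∃r.D
   open: L(x₀) ⊇ {B, ¬C, ¬D, ∀s.∃r.D, ∃r.¬C} (+ ∃-successors)
2. Hence B ⊑ C: not entailed.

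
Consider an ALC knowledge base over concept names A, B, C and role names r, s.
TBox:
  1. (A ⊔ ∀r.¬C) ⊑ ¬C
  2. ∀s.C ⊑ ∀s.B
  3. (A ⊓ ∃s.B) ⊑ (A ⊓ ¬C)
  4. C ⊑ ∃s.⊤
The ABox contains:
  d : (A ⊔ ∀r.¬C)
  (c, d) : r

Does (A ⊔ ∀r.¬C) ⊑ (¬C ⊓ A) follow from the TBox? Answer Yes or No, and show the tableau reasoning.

1. (A ⊔ ∀r.¬C) ⊑ (¬C ⊓ A)  ⇔  ((A ⊔ ∀r.¬C) ⊓ (C ⊔ ¬A)) unsat w.r.t. T
   apply at x₀: (A ⊔ ∀r.¬C)⊑¬C
   open: L(x₀) ⊇ {¬A, ¬C, ∀r.¬C, ∃s.¬C} (+ ∃-successors)
2. Hence (A ⊔ ∀r.¬C) ⊑ (¬C ⊓ A): not entailed.

No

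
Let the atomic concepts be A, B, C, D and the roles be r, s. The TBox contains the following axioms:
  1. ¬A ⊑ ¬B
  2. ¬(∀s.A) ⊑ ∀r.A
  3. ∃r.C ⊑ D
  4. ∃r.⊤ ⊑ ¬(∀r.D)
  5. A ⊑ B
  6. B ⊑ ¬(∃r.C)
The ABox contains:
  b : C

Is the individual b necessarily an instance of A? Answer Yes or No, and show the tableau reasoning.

1. b : A?  L(b) = {C} ∪ {¬A}
   apply at b: ¬A⊑¬B
   open: L(b) ⊇ {C, ¬A, ¬B, ∀r.¬C, ∀r.⊥, …} — b ∉ A possible
2. Hence b : A: not entailed.

No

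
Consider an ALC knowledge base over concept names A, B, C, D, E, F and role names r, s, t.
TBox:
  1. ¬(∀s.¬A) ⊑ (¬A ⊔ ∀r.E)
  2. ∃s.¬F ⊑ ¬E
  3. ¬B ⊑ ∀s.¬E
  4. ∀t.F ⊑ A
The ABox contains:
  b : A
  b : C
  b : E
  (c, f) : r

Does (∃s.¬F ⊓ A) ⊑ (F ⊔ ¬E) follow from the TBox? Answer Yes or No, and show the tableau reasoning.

Yes

1. (∃s.¬F ⊓ A) ⊑ (F ⊔ ¬E)  ⇔  ((∃s.¬F ⊓ A) ⊓ (¬F ⊓ E)) unsat w.r.t. T
   all branches close; clash {E, ¬E} at x₀
2. Hence (∃s.¬F ⊓ A) ⊑ (F ⊔ ¬E): entailed.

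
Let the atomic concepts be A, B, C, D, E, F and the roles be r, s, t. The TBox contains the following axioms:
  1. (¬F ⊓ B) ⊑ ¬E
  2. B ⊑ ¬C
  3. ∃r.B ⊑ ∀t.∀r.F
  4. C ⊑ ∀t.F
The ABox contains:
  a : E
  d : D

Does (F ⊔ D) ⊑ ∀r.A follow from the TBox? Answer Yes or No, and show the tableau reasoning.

No

1. (F ⊔ D) ⊑ ∀r.A  ⇔  ((F ⊔ D) ⊓ ∃r.¬A) unsat w.r.t. T
   open: L(x₀) ⊇ {F, ¬B, ¬C, ∀r.¬B, ∃r.¬A} (+ ∃-successors)
2. Hence (F ⊔ D) ⊑ ∀r.A: not entailed.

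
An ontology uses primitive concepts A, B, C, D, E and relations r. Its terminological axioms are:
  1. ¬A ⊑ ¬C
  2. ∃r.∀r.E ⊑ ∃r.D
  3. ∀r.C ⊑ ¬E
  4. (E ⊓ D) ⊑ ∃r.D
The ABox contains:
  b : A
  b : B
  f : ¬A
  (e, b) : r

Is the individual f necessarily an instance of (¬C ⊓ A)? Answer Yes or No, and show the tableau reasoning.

No

1. f : (¬C ⊓ A)?  L(f) = {¬A} ∪ {(C ⊔ ¬A)}
   apply at f: ¬A⊑¬C
   open: L(f) ⊇ {¬A, ¬C, ¬E, ∀r.∃r.¬E} — f ∉ (¬C ⊓ A) possible
2. Hence f : (¬C ⊓ A): not entailed.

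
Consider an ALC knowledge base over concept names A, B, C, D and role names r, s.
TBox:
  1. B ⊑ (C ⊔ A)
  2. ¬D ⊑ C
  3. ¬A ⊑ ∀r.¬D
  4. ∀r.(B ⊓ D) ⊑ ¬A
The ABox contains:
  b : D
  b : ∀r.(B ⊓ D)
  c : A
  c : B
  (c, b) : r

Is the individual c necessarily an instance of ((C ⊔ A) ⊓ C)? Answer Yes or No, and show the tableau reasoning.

No

1. c : ((C ⊔ A) ⊓ C)?  L(c) = {A, B} ∪ {((¬C ⊓ ¬A) ⊔ ¬C)}
   apply at c: B⊑(C ⊔ A)
   open: L(c) ⊇ {A, B, D, ¬C, ∃r.(¬B ⊔ ¬D)} (+ ∃-successors) — c ∉ ((C ⊔ A) ⊓ C) possible
2. Hence c : ((C ⊔ A) ⊓ C): not entailed.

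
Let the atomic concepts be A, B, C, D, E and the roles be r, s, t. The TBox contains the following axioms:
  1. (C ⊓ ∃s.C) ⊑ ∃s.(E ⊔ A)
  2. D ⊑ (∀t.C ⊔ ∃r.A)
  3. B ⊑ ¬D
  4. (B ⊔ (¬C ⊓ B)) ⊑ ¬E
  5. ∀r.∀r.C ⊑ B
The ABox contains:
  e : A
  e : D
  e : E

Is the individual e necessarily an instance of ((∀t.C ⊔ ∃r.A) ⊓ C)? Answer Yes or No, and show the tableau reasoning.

1. e : ((∀t.C ⊔ ∃r.A) ⊓ C)?  L(e) = {A, D, E} ∪ {((∃t.¬C ⊓ ∀r.¬A) ⊔ ¬C)}
   apply at e: D⊑(∀t.C ⊔ ∃r.A)
   open: L(e) ⊇ {A, D, E, ¬B, ¬C, …} (+ ∃-successors) — e ∉ ((∀t.C ⊔ ∃r.A) ⊓ C) possible
2. Hence e : ((∀t.C ⊔ ∃r.A) ⊓ C): not entailed.

No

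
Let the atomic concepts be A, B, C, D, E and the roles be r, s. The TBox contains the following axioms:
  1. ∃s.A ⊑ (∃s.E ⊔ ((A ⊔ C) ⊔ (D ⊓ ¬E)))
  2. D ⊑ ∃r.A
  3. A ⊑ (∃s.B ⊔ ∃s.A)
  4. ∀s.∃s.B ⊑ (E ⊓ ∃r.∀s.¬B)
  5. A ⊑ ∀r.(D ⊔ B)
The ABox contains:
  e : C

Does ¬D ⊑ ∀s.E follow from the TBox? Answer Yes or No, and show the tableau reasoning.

No

1. ¬D ⊑ ∀s.E  ⇔  (¬D ⊓ ∃s.¬E) unsat w.r.t. T
   open: L(x₀) ⊇ {¬A, ¬D, ∀s.¬A, ∃s.¬E, ∃s.∀s.¬B} (+ ∃-successors)
2. Hence ¬D ⊑ ∀s.E: not entailed.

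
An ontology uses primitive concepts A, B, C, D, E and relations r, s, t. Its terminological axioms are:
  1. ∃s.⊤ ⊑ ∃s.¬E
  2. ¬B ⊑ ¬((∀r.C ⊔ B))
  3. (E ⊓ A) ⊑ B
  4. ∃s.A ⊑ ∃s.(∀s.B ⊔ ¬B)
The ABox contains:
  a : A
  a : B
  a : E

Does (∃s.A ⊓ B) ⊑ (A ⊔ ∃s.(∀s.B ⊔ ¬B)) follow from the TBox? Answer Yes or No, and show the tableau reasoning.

Yes

1. (∃s.A ⊓ B) ⊑ (A ⊔ ∃s.(∀s.B ⊔ ¬B))  ⇔  ((∃s.A ⊓ B) ⊓ (¬A ⊓ ∀s.(∃s.¬B ⊓ B))) unsat w.r.t. T
   all branches close; clash {B, ¬B} at an ∃-successor
2. Hence (∃s.A ⊓ B) ⊑ (A ⊔ ∃s.(∀s.B ⊔ ¬B)): entailed.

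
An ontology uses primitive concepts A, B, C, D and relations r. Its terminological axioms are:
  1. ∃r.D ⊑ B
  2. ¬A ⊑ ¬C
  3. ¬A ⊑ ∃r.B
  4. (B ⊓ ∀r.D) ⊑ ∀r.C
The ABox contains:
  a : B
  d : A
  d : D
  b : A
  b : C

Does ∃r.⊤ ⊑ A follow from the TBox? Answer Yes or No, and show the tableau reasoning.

No

1. ∃r.⊤ ⊑ A  ⇔  (∃r.⊤ ⊓ ¬A) unsat w.r.t. T
   apply at x₀: ¬A⊑¬C; ¬A⊑∃r.B
   open: L(x₀) ⊇ {¬A, ¬B, ¬C, ∀r.¬D, ∃r.B, …} (+ ∃-successors)
2. Hence ∃r.⊤ ⊑ A: not entailed.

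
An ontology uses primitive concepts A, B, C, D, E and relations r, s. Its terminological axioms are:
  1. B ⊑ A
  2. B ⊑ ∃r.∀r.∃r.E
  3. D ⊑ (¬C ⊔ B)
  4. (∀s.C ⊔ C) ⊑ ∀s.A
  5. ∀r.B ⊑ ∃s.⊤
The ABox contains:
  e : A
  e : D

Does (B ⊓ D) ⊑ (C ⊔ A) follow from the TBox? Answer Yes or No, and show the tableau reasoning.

1. (B ⊓ D) ⊑ (C ⊔ A)  ⇔  ((B ⊓ D) ⊓ (¬C ⊓ ¬A)) unsat w.r.t. T
   all branches close; clash {A, ¬A} at x₀
2. Hence (B ⊓ D) ⊑ (C ⊔ A): entailed.

Yes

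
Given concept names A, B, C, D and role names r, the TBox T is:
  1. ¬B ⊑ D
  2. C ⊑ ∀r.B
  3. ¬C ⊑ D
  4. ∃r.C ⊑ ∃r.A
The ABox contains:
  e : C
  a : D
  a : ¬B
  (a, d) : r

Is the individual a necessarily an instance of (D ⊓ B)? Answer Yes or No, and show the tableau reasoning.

1. a : (D ⊓ B)?  L(a) = {D, ¬B} ∪ {(¬D ⊔ ¬B)}
   open: L(a) ⊇ {D, ¬B, ¬C, ∀r.¬C} — a ∉ (D ⊓ B) possible
2. Hence a : (D ⊓ B): not entailed.

No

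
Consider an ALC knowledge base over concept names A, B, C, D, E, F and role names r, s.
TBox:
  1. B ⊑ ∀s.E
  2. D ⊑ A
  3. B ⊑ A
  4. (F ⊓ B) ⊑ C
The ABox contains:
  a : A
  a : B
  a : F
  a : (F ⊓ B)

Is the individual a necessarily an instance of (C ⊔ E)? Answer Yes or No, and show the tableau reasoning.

1. a : (C ⊔ E)?  L(a) = {A, B, F, (F ⊓ B)} ∪ {(¬C ⊓ ¬E)}
   clash {C, ¬C} at a — a ∈ (C ⊔ E)
2. Hence a : (C ⊔ E): entailed.

Yes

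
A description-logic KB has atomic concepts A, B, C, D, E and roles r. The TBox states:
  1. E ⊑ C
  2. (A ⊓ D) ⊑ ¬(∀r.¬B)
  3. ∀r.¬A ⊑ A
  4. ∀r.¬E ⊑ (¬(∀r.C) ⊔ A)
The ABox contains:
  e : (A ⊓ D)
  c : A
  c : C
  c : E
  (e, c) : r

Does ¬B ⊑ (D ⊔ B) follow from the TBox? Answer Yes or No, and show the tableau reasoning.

1. ¬B ⊑ (D ⊔ B)  ⇔  (¬B ⊓ (¬D ⊓ ¬B)) unsat w.r.t. T
   open: L(x₀) ⊇ {¬B, ¬D, ¬E, ∃r.A, ∃r.E} (+ ∃-successors)
2. Hence ¬B ⊑ (D ⊔ B): not entailed.

No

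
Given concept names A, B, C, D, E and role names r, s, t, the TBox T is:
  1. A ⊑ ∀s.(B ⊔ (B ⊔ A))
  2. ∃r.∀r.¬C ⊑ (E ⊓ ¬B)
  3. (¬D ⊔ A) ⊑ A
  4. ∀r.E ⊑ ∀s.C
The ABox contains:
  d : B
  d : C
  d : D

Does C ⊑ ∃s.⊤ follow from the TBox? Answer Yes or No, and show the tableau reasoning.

1. C ⊑ ∃s.⊤  ⇔  (C ⊓ ∀s.⊥) unsat w.r.t. T
   open: L(x₀) ⊇ {C, D, ¬A, ∀r.∃r.C, ∀s.⊥, …} (+ ∃-successors)
2. Hence C ⊑ ∃s.⊤: not entailed.

No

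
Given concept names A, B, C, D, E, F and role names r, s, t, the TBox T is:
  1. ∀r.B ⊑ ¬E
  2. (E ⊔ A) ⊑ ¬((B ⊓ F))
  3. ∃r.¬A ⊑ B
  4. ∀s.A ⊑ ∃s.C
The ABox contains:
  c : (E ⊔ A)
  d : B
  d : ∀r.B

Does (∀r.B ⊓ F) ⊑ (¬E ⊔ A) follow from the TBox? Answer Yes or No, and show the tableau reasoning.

1. (∀r.B ⊓ F) ⊑ (¬E ⊔ A)  ⇔  ((∀r.B ⊓ F) ⊓ (E ⊓ ¬A)) unsat w.r.t. T
   all branches close; clash {F, ¬F} at x₀
2. Hence (∀r.B ⊓ F) ⊑ (¬E ⊔ A): entailed.

Yes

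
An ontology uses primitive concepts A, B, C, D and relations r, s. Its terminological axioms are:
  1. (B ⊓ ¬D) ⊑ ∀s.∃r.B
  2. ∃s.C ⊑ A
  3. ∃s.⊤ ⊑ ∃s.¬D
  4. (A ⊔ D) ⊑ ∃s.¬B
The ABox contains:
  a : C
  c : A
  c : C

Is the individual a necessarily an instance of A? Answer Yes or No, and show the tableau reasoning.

No

1. a : A?  L(a) = {C} ∪ {¬A}
   open: L(a) ⊇ {C, ¬A, ¬B, ¬D, ∀s.¬C, …} — a ∉ A possible
2. Hence a : A: not entailed.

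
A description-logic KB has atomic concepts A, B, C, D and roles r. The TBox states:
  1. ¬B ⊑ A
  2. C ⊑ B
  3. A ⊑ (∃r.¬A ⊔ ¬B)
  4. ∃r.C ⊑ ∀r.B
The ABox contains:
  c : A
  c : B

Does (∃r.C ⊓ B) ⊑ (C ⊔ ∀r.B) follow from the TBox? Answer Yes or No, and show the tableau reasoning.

Yes

1. (∃r.C ⊓ B) ⊑ (C ⊔ ∀r.B)  ⇔  ((∃r.C ⊓ B) ⊓ (¬C ⊓ ∃r.¬B)) unsat w.r.t. T
   all branches close; clash {B, ¬B} at x₀
2. Hence (∃r.C ⊓ B) ⊑ (C ⊔ ∀r.B): entailed.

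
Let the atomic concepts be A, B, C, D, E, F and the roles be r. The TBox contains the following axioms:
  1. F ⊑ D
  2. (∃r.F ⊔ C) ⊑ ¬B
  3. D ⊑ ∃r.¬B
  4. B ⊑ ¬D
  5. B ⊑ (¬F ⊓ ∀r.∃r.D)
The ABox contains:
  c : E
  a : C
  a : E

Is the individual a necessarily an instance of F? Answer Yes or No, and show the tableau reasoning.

No

1. a : F?  L(a) = {C, E} ∪ {¬F}
   open: L(a) ⊇ {C, E, ¬B, ¬D, ¬F} — a ∉ F possible
2. Hence a : F: not entailed.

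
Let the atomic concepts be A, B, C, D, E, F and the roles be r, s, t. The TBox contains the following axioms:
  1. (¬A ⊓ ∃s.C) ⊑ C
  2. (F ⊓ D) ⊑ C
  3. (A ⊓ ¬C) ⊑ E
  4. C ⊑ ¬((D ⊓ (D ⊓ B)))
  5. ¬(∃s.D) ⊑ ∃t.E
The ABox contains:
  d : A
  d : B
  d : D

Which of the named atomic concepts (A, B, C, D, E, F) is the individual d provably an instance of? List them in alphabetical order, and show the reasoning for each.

1. d : A?  L(d) = {A, B, D} ∪ {¬A}
   clash {A, ¬A} at d — d ∈ A
2. d : B?  L(d) = {A, B, D} ∪ {¬B}
   clash {B, ¬B} at d — d ∈ B
3. d : C?  L(d) = {A, B, D} ∪ {¬C}
   open: L(d) ⊇ {A, B, D, E, ¬C, …} (+ ∃-successors) — d ∉ C possible
4. d : D?  L(d) = {A, B, D} ∪ {¬D}
   clash {D, ¬D} at d — d ∈ D
5. d : E?  L(d) = {A, B, D} ∪ {¬E}
   clash {E, ¬E} at d — d ∈ E
6. d : F?  L(d) = {A, B, D} ∪ {¬F}
   open: L(d) ⊇ {A, B, D, E, ¬C, …} (+ ∃-successors) — d ∉ F possible
7. Entailed for d: {A, B, D, E}

{A, B, D, E}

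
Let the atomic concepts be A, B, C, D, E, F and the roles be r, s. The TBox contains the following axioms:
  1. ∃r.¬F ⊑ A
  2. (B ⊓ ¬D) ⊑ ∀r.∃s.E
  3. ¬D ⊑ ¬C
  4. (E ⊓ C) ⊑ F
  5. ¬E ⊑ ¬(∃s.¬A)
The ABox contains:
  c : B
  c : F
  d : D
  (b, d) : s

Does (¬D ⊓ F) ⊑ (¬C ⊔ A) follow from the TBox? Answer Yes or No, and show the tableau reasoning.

Yes

1. (¬D ⊓ F) ⊑ (¬C ⊔ A)  ⇔  ((¬D ⊓ F) ⊓ (C ⊓ ¬A)) unsat w.r.t. T
   all branches close; clash {C, ¬C} at x₀
2. Hence (¬D ⊓ F) ⊑ (¬C ⊔ A): entailed.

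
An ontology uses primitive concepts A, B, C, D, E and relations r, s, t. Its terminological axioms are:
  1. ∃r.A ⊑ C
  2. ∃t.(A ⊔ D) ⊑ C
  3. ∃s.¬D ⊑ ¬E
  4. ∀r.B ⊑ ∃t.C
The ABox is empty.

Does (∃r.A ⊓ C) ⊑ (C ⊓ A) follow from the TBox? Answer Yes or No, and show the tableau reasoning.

1. (∃r.A ⊓ C) ⊑ (C ⊓ A)  ⇔  ((∃r.A ⊓ C) ⊓ (¬C ⊔ ¬A)) unsat w.r.t. T
   open: L(x₀) ⊇ {C, ¬A, ∀s.D, ∃r.A, ∃r.¬B} (+ ∃-successors)
2. Hence (∃r.A ⊓ C) ⊑ (C ⊓ A): not entailed.

No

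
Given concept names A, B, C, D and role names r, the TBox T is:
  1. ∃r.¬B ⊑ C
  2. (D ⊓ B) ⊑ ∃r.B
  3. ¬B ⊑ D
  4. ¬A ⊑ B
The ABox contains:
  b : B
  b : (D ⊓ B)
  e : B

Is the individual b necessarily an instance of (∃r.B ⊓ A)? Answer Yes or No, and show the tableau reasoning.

No

1. b : (∃r.B ⊓ A)?  L(b) = {B, (D ⊓ B)} ∪ {(∀r.¬B ⊔ ¬A)}
   apply at b: (D ⊓ B)⊑∃r.B
   open: L(b) ⊇ {B, D, ¬A, ∀r.B, ∃r.B} (+ ∃-successors) — b ∉ (∃r.B ⊓ A) possible
2. Hence b : (∃r.B ⊓ A): not entailed.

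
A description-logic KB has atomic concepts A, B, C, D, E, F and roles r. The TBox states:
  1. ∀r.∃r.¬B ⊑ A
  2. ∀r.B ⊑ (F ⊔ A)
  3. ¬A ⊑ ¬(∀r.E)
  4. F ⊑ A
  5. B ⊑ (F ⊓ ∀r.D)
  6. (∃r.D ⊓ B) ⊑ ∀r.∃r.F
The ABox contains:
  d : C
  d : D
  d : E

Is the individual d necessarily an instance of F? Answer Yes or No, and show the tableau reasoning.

No

1. d : F?  L(d) = {C, D, E} ∪ {¬F}
   open: L(d) ⊇ {A, C, D, E, ¬B, …} (+ ∃-successors) — d ∉ F possible
2. Hence d : F: not entailed.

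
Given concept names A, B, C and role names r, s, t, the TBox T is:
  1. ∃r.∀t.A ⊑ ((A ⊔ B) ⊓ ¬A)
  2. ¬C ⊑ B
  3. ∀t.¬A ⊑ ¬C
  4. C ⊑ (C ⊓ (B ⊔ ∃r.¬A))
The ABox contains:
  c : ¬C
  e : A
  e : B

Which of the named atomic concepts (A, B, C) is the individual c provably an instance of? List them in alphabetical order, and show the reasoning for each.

1. c : A?  L(c) = {¬C} ∪ {¬A}
   apply at c: ¬C⊑B
   open: L(c) ⊇ {B, ¬A, ¬C, ∀r.∃t.¬A} — c ∉ A possible
2. c : B?  L(c) = {¬C} ∪ {¬B}
   clash {B, ¬B} at c — c ∈ B
3. c : C?  L(c) = {¬C} ∪ {¬C}
   apply at c: ¬C⊑B
   open: L(c) ⊇ {B, ¬C, ∀r.∃t.¬A} — c ∉ C possible
4. Entailed for c: {B}

{B}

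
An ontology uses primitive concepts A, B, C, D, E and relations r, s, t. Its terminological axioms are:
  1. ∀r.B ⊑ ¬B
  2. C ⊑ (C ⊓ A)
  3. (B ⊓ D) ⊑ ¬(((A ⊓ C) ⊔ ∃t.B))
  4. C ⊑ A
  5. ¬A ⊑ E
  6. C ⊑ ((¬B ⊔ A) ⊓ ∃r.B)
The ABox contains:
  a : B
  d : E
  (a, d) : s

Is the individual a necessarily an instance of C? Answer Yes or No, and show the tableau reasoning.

1. a : C?  L(a) = {B} ∪ {¬C}
   open: L(a) ⊇ {A, B, ¬C, ¬D, ∃r.¬B} (+ ∃-successors) — a ∉ C possible
2. Hence a : C: not entailed.

No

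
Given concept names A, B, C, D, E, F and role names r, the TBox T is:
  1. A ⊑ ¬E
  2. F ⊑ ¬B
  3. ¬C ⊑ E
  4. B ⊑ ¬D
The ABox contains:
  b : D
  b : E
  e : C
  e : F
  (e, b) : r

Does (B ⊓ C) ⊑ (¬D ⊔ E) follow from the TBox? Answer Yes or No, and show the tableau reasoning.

Yes

1. (B ⊓ C) ⊑ (¬D ⊔ E)  ⇔  ((B ⊓ C) ⊓ (D ⊓ ¬E)) unsat w.r.t. T
   all branches close; clash {D, ¬D} at x₀
2. Hence (B ⊓ C) ⊑ (¬D ⊔ E): entailed.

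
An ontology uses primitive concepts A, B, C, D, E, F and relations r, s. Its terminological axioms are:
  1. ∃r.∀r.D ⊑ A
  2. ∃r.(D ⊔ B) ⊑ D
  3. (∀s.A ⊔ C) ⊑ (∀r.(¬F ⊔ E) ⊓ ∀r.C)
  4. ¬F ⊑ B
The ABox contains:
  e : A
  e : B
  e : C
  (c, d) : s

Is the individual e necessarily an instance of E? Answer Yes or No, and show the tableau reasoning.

1. e : E?  L(e) = {A, B, C} ∪ {¬E}
   open: L(e) ⊇ {A, B, C, ¬E, ∀r.(¬D ⊓ ¬B), …} — e ∉ E possible
2. Hence e : E: not entailed.

No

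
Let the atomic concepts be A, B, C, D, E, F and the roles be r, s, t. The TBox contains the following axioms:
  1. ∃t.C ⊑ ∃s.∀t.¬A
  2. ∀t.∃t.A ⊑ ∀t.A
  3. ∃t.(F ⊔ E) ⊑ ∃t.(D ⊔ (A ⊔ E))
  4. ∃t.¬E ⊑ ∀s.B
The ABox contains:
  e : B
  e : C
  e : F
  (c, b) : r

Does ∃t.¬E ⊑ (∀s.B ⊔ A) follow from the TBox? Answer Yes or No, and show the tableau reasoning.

1. ∃t.¬E ⊑ (∀s.B ⊔ A)  ⇔  (∃t.¬E ⊓ (∃s.¬B ⊓ ¬A)) unsat w.r.t. T
   all branches close; clash {B, ¬B} at an ∃-successor
2. Hence ∃t.¬E ⊑ (∀s.B ⊔ A): entailed.

Yes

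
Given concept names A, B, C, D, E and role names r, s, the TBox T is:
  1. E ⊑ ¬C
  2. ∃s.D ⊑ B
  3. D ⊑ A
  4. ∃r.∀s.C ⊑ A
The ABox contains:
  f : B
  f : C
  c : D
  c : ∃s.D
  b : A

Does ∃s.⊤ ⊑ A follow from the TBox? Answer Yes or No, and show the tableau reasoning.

1. ∃s.⊤ ⊑ A  ⇔  (∃s.⊤ ⊓ ¬A) unsat w.r.t. T
   open: L(x₀) ⊇ {¬A, ¬D, ¬E, ∀r.∃s.¬C, ∀s.¬D, …} (+ ∃-successors)
2. Hence ∃s.⊤ ⊑ A: not entailed.

No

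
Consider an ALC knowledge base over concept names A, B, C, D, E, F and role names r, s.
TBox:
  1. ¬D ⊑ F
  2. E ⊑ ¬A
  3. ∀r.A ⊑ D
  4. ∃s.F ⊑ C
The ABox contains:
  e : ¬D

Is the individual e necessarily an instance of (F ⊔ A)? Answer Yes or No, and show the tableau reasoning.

Yes

1. e : (F ⊔ A)?  L(e) = {¬D} ∪ {(¬F ⊓ ¬A)}
   clash {F, ¬F} at e — e ∈ (F ⊔ A)
2. Hence e : (F ⊔ A): entailed.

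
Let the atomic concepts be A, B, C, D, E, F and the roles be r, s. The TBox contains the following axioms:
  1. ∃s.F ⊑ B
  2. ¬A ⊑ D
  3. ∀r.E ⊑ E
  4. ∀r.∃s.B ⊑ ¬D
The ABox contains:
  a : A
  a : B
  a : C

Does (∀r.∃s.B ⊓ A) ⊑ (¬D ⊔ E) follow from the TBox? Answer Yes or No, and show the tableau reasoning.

Yes

1. (∀r.∃s.B ⊓ A) ⊑ (¬D ⊔ E)  ⇔  ((∀r.∃s.B ⊓ A) ⊓ (D ⊓ ¬E)) unsat w.r.t. T
   all branches close; clash {E, ¬E} at x₀
2. Hence (∀r.∃s.B ⊓ A) ⊑ (¬D ⊔ E): entailed.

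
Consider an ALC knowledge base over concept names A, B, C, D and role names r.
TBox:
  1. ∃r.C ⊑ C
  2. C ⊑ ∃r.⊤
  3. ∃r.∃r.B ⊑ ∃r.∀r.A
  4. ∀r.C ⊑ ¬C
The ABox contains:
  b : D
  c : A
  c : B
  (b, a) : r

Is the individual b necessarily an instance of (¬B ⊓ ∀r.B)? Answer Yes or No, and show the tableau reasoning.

No

1. b : (¬B ⊓ ∀r.B)?  L(b) = {D} ∪ {(B ⊔ ∃r.¬B)}
   open: L(b) ⊇ {B, D, ¬C, ∀r.¬C, ∀r.∀r.¬B} — b ∉ (¬B ⊓ ∀r.B) possible
2. Hence b : (¬B ⊓ ∀r.B): not entailed.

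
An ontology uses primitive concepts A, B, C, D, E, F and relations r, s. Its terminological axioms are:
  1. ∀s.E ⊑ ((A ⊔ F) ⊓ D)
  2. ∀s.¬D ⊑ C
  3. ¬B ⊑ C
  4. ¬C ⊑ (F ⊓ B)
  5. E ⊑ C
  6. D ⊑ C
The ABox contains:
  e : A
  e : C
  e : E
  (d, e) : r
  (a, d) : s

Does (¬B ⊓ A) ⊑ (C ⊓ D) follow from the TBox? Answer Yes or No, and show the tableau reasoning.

1. (¬B ⊓ A) ⊑ (C ⊓ D)  ⇔  ((¬B ⊓ A) ⊓ (¬C ⊔ ¬D)) unsat w.r.t. T
   apply at x₀: ¬B⊑C
   open: L(x₀) ⊇ {A, C, ¬B, ¬D, ∃s.¬E} (+ ∃-successors)
2. Hence (¬B ⊓ A) ⊑ (C ⊓ D): not entailed.

No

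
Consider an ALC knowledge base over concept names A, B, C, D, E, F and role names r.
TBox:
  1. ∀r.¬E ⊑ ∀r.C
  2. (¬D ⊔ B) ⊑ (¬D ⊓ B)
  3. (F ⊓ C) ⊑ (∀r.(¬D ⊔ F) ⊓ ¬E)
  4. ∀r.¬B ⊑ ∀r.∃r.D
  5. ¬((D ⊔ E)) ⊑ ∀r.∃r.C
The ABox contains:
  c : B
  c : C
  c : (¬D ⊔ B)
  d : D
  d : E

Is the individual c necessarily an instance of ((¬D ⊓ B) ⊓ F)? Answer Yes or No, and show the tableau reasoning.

No

1. c : ((¬D ⊓ B) ⊓ F)?  L(c) = {B, C, (¬D ⊔ B)} ∪ {((D ⊔ ¬B) ⊔ ¬F)}
   apply at c: (¬D ⊔ B)⊑(¬D ⊓ B)
   open: L(c) ⊇ {B, C, E, ¬D, ¬F, …} (+ ∃-successors) — c ∉ ((¬D ⊓ B) ⊓ F) possible
2. Hence c : ((¬D ⊓ B) ⊓ F): not entailed.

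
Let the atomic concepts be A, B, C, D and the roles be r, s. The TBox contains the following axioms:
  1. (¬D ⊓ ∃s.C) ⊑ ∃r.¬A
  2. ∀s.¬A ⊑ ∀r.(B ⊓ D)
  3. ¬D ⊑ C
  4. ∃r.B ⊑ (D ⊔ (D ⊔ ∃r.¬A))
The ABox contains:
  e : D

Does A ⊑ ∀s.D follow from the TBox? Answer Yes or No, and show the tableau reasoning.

No

1. A ⊑ ∀s.D  ⇔  (A ⊓ ∃s.¬D) unsat w.r.t. T
   open: L(x₀) ⊇ {A, D, ∀r.¬B, ∃s.A, ∃s.¬D} (+ ∃-successors)
2. Hence A ⊑ ∀s.D: not entailed.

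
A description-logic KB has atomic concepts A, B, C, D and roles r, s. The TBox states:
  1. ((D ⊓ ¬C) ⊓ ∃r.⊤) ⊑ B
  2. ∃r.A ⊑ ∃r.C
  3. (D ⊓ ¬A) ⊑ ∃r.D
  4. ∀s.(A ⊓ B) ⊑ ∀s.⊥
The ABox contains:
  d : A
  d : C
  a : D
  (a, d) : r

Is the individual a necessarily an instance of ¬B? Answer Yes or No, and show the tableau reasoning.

No

1. a : ¬B?  L(a) = {D} ∪ {B}
   open: L(a) ⊇ {A, B, D, ∃r.C, ∃s.(¬A ⊔ ¬B)} (+ ∃-successors) — a ∉ ¬B possible
2. Hence a : ¬B: not entailed.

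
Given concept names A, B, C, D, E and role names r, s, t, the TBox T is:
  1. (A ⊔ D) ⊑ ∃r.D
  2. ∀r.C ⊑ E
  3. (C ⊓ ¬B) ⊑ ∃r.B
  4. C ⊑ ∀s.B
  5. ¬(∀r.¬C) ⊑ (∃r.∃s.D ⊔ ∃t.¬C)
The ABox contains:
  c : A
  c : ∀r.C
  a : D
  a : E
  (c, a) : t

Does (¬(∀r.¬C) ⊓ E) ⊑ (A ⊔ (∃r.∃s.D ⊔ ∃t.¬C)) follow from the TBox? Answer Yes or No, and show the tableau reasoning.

1. (¬(∀r.¬C) ⊓ E) ⊑ (A ⊔ (∃r.∃s.D ⊔ ∃t.¬C))  ⇔  ((∃r.C ⊓ E) ⊓ (¬A ⊓ (∀r.∀s.¬D ⊓ ∀t.C))) unsat w.r.t. T
   all branches close; clash {C, ¬C} at an ∃-successor
2. Hence (¬(∀r.¬C) ⊓ E) ⊑ (A ⊔ (∃r.∃s.D ⊔ ∃t.¬C)): entailed.

Yes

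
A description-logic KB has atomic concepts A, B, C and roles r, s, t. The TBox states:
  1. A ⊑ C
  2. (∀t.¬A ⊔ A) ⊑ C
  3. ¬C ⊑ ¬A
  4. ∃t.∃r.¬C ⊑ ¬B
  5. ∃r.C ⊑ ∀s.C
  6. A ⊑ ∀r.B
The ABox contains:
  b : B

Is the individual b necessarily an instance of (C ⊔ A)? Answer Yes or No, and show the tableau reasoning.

No

1. b : (C ⊔ A)?  L(b) = {B} ∪ {(¬C ⊓ ¬A)}
   open: L(b) ⊇ {B, ¬A, ¬C, ∀r.¬C, ∀t.∀r.C, …} (+ ∃-successors) — b ∉ (C ⊔ A) possible
2. Hence b : (C ⊔ A): not entailed.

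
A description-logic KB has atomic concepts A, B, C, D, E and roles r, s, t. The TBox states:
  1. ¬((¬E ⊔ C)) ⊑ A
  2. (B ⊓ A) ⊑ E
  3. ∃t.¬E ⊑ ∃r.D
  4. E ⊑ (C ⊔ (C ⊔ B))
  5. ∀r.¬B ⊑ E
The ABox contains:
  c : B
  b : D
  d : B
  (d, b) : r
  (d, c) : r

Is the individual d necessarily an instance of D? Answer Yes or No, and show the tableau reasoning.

No

1. d : D?  L(d) = {B} ∪ {¬D}
   open: L(d) ⊇ {B, ¬A, ¬D, ¬E, ∀t.E, …} (+ ∃-successors) — d ∉ D possible
2. Hence d : D: not entailed.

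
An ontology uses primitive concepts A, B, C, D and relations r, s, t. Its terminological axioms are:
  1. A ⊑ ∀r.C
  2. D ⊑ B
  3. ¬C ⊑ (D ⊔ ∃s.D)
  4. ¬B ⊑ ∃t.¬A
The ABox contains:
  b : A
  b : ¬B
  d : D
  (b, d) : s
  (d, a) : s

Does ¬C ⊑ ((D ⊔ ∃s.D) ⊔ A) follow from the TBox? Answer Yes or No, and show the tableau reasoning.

Yes

1. ¬C ⊑ ((D ⊔ ∃s.D) ⊔ A)  ⇔  (¬C ⊓ ((¬D ⊓ ∀s.¬D) ⊓ ¬A)) unsat w.r.t. T
   all branches close; clash {D, ¬D} at an ∃-successor
2. Hence ¬C ⊑ ((D ⊔ ∃s.D) ⊔ A): entailed.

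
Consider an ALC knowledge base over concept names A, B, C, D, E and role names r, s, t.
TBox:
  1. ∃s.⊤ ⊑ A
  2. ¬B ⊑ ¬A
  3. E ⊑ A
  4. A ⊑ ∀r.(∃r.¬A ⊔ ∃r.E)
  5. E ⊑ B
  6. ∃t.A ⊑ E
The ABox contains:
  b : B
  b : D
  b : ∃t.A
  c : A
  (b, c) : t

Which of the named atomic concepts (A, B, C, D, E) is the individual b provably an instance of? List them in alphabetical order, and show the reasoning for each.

{A, B, D, E}

1. b : A?  L(b) = {B, D, ∃t.A} ∪ {¬A}
   clash {A, ¬A} at b — b ∈ A
2. b : B?  L(b) = {B, D, ∃t.A} ∪ {¬B}
   clash {B, ¬B} at b — b ∈ B
3. b : C?  L(b) = {B, D, ∃t.A} ∪ {¬C}
   apply at b: ∃t.A⊑E
   open: L(b) ⊇ {A, B, D, E, ¬C, …} (+ ∃-successors) — b ∉ C possible
4. b : D?  L(b) = {B, D, ∃t.A} ∪ {¬D}
   clash {D, ¬D} at b — b ∈ D
5. b : E?  L(b) = {B, D, ∃t.A} ∪ {¬E}
   clash {E, ¬E} at b — b ∈ E
6. Entailed for b: {A, B, D, E}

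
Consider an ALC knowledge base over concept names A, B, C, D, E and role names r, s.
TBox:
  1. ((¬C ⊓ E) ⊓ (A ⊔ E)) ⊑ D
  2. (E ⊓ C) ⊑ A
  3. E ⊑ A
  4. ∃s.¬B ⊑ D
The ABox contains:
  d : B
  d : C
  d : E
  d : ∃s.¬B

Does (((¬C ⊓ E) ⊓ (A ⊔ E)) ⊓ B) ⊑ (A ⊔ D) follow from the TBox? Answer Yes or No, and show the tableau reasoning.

Yes

1. (((¬C ⊓ E) ⊓ (A ⊔ E)) ⊓ B) ⊑ (A ⊔ D)  ⇔  ((((¬C ⊓ E) ⊓ (A ⊔ E)) ⊓ B) ⊓ (¬A ⊓ ¬D)) unsat w.r.t. T
   all branches close; clash {A, ¬A} at x₀
2. Hence (((¬C ⊓ E) ⊓ (A ⊔ E)) ⊓ B) ⊑ (A ⊔ D): entailed.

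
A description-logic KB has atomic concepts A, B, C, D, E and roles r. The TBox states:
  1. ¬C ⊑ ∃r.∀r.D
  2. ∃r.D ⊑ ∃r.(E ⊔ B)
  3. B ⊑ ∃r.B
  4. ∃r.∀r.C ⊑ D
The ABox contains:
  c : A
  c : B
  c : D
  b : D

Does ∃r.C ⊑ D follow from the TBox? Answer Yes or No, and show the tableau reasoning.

No

1. ∃r.C ⊑ D  ⇔  (∃r.C ⊓ ¬D) unsat w.r.t. T
   open: L(x₀) ⊇ {C, ¬B, ¬D, ∀r.¬D, ∀r.∃r.¬C, …} (+ ∃-successors)
2. Hence ∃r.C ⊑ D: not entailed.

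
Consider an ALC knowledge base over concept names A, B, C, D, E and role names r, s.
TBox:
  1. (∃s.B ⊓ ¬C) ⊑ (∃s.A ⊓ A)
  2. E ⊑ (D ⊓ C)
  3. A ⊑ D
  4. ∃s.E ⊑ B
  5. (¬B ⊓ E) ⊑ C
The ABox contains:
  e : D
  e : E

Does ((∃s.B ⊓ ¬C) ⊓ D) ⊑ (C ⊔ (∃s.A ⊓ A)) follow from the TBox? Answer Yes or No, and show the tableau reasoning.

1. ((∃s.B ⊓ ¬C) ⊓ D) ⊑ (C ⊔ (∃s.A ⊓ A))  ⇔  (((∃s.B ⊓ ¬C) ⊓ D) ⊓ (¬C ⊓ (∀s.¬A ⊔ ¬A))) unsat w.r.t. T
   all branches close; clash {C, ¬C} at x₀
2. Hence ((∃s.B ⊓ ¬C) ⊓ D) ⊑ (C ⊔ (∃s.A ⊓ A)): entailed.

Yes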